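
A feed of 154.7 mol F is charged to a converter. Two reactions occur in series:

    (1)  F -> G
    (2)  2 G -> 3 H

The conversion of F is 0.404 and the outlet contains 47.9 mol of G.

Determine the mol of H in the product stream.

Conversion of F: F consumed = 1ξ₁ = 0.404 × 154.7 → ξ₁ = 62.5 mol.
G balance: n_G = 0 + 1ξ₁ − 2ξ₂ = 47.9 → ξ₂ = (1·62.5 − 47.9)/2 = 7.299 mol.
Outlet amounts (n = n₀ + Σ ν·ξ):
  F: 154.7 − 1(62.5) = 92.2
  G: 0 + 1(62.5) − 2(7.299) = 47.9
  H: 0 + 3(7.299) = 21.9

21.9 mol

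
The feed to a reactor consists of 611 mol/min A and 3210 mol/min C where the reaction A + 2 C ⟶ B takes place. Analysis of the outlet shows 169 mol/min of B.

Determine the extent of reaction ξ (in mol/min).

For B: n = n₀ + 1ξ → 169 = 0 + 1ξ, giving ξ = 169 mol/min.
Outlet amounts (n = n₀ + ν ξ):
  A: 611 − 1(169) = 442
  C: 3210 − 2(169) = 2872
  B: 0 + 1(169) = 169

ξ = 169 mol/min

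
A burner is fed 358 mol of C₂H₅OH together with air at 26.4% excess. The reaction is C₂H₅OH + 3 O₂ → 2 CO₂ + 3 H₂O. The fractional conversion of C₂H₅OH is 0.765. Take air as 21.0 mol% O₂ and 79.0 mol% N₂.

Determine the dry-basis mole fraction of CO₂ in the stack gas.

Stoichiometric O₂ = 3 × 358 = 1074 mol; O₂ fed = 1074 × 1.264 = 1358 mol.
N₂ fed = 1358 × 79/21 = 5107 mol.
Fuel reacted = 0.765 × 358 → ξ = 273.9 mol.
Outlet (n = n₀ + ν ξ):
  C₂H₅OH: 358 − 1(273.9) = 84.13
  O₂: 1358 − 3(273.9) = 535.9
  N₂: 5107 (inert)
  CO₂: 0 + 2(273.9) = 547.7
  H₂O: 0 + 3(273.9) = 821.6
Dry total = 6275 mol; y_CO₂ (dry) = 547.7 / 6275 = 0.08729.

0.0873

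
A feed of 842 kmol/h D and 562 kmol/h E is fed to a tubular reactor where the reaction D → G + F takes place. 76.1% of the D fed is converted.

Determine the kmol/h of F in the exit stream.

641 kmol/h

D reacted = 0.761 × 842 = 640.8 kmol/h; ν_D = −1, so ξ = 640.8/1 = 640.8 kmol/h.
Outlet amounts (n = n₀ + ν ξ):
  D: 842 − 1(640.8) = 201.2
  G: 0 + 1(640.8) = 640.8
  F: 0 + 1(640.8) = 640.8
  E: 562 (inert)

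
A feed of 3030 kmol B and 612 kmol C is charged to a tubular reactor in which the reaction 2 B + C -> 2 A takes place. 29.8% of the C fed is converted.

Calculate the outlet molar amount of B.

2670 kmol

C reacted = 0.298 × 612 = 182.4 kmol; ν_C = −1, so ξ = 182.4/1 = 182.4 kmol.
Outlet amounts (n = n₀ + ν ξ):
  B: 3030 − 2(182.4) = 2665
  C: 612 − 1(182.4) = 429.6
  A: 0 + 2(182.4) = 364.8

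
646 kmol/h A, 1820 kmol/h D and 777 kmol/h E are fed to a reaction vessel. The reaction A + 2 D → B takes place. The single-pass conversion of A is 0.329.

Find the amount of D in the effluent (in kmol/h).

A reacted = 0.329 × 646 = 212.5 kmol/h; ν_A = −1, so ξ = 212.5/1 = 212.5 kmol/h.
Outlet amounts (n = n₀ + ν ξ):
  A: 646 − 1(212.5) = 433.5
  D: 1820 − 2(212.5) = 1395
  B: 0 + 1(212.5) = 212.5
  E: 777 (inert)

1390 kmol/h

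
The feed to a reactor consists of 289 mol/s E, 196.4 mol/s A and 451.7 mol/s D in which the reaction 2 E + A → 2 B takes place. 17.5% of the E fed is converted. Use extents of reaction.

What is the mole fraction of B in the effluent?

E reacted = 0.175 × 289 = 50.57 mol/s; ν_E = −2, so ξ = 50.57/2 = 25.29 mol/s.
Outlet amounts (n = n₀ + ν ξ):
  E: 289 − 2(25.29) = 238.4
  A: 196.4 − 1(25.29) = 171.1
  B: 0 + 2(25.29) = 50.57
  D: 451.7 (inert)
Total out = 911.8 mol/s; y_B = 50.57 / 911.8 = 0.05547.

0.0555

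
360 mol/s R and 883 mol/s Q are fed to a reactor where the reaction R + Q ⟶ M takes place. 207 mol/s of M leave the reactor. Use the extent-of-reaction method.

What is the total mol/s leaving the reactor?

For M: n = n₀ + 1ξ → 207 = 0 + 1ξ, giving ξ = 207 mol/s.
Outlet amounts (n = n₀ + ν ξ):
  R: 360 − 1(207) = 153
  Q: 883 − 1(207) = 676
  M: 0 + 1(207) = 207
Total out = 153 + 676 + 207 = 1036 mol/s.

1040 mol/s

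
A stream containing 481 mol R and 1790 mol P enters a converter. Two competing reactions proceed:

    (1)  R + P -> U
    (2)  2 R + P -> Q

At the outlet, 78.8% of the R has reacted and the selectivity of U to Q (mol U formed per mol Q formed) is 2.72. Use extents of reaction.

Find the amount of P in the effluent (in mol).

Conversion of R: R consumed = 0.788 × 481 = 379 mol = 1ξ₁ + 2ξ₂.
Selectivity: 1ξ₁ / (1ξ₂) = 2.72 → ξ₁ = 2.72 ξ₂.
Substitute: (1·2.72 + 2) ξ₂ = 379 → ξ₂ = 80.3 mol, ξ₁ = 218.4 mol.
Outlet amounts (n = n₀ + Σ ν·ξ):
  R: 481 − 1(218.4) − 2(80.3) = 102
  P: 1790 − 1(218.4) − 1(80.3) = 1491
  U: 0 + 1(218.4) = 218.4
  Q: 0 + 1(80.3) = 80.3

1490 mol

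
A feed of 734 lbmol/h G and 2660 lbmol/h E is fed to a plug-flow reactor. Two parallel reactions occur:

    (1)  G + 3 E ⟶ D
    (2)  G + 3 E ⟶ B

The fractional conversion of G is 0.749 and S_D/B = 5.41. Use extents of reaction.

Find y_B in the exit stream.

Conversion of G: G consumed = 0.749 × 734 = 549.8 lbmol/h = 1ξ₁ + 1ξ₂.
Selectivity: 1ξ₁ / (1ξ₂) = 5.41 → ξ₁ = 5.41 ξ₂.
Substitute: (1·5.41 + 1) ξ₂ = 549.8 → ξ₂ = 85.77 lbmol/h, ξ₁ = 464 lbmol/h.
Outlet amounts (n = n₀ + Σ ν·ξ):
  G: 734 − 1(464) − 1(85.77) = 184.2
  E: 2660 − 3(464) − 3(85.77) = 1011
  D: 0 + 1(464) = 464
  B: 0 + 1(85.77) = 85.77
Total out = 1745 lbmol/h; y_B = 85.77 / 1745 = 0.04916.

0.0492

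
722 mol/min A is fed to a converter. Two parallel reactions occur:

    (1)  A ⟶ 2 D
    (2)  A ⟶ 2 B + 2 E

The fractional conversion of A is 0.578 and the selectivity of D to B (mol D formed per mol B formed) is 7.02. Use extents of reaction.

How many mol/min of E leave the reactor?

Conversion of A: A consumed = 0.578 × 722 = 417.3 mol/min = 1ξ₁ + 1ξ₂.
Selectivity: 2ξ₁ / (2ξ₂) = 7.02 → ξ₁ = 7.02 ξ₂.
Substitute: (1·7.02 + 1) ξ₂ = 417.3 → ξ₂ = 52.03 mol/min, ξ₁ = 365.3 mol/min.
Outlet amounts (n = n₀ + Σ ν·ξ):
  A: 722 − 1(365.3) − 1(52.03) = 304.7
  D: 0 + 2(365.3) = 730.6
  B: 0 + 2(52.03) = 104.1
  E: 0 + 2(52.03) = 104.1

104 mol/min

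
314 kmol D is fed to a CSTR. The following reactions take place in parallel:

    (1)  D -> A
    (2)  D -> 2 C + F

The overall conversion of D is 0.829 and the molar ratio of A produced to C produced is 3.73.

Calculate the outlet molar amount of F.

30.8 kmol

Conversion of D: D consumed = 0.829 × 314 = 260.3 kmol = 1ξ₁ + 1ξ₂.
Selectivity: 1ξ₁ / (2ξ₂) = 3.73 → ξ₁ = 7.46 ξ₂.
Substitute: (1·7.46 + 1) ξ₂ = 260.3 → ξ₂ = 30.77 kmol, ξ₁ = 229.5 kmol.
Outlet amounts (n = n₀ + Σ ν·ξ):
  D: 314 − 1(229.5) − 1(30.77) = 53.69
  A: 0 + 1(229.5) = 229.5
  C: 0 + 2(30.77) = 61.54
  F: 0 + 1(30.77) = 30.77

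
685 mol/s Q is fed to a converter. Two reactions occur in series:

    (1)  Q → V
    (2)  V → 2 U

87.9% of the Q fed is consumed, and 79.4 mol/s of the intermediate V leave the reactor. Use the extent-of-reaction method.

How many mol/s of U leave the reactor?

1050 mol/s

Conversion of Q: Q consumed = 1ξ₁ = 0.879 × 685 → ξ₁ = 602.1 mol/s.
V balance: n_V = 0 + 1ξ₁ − 1ξ₂ = 79.4 → ξ₂ = (1·602.1 − 79.4)/1 = 522.7 mol/s.
Outlet amounts (n = n₀ + Σ ν·ξ):
  Q: 685 − 1(602.1) = 82.88
  V: 0 + 1(602.1) − 1(522.7) = 79.4
  U: 0 + 2(522.7) = 1045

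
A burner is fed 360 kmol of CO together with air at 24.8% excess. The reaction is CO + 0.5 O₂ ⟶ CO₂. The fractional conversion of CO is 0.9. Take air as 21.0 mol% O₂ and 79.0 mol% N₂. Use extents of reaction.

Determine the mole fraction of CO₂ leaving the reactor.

0.256

Stoichiometric O₂ = 0.5 × 360 = 180 kmol; O₂ fed = 180 × 1.248 = 224.6 kmol.
N₂ fed = 224.6 × 79/21 = 845.1 kmol.
Fuel reacted = 0.9 × 360 → ξ = 324 kmol.
Outlet (n = n₀ + ν ξ):
  CO: 360 − 1(324) = 36
  O₂: 224.6 − 0.5(324) = 62.64
  N₂: 845.1 (inert)
  CO₂: 0 + 1(324) = 324
Total out = 1268 kmol; y_CO₂ = 324 / 1268 = 0.2556.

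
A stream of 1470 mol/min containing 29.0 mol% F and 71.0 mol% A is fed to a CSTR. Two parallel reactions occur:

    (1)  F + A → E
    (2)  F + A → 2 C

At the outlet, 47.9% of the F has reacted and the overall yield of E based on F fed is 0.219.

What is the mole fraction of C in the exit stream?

0.161

Yield of E: 1ξ₁ / 426.3 = 0.219 → ξ₁ = 93.36 mol/min.
Conversion of F: 1ξ₁ + 1ξ₂ = 0.479 × 426.3 = 204.2 → ξ₂ = 110.8 mol/min.
Outlet amounts (n = n₀ + Σ ν·ξ):
  F: 426.3 − 1(93.36) − 1(110.8) = 222.1
  A: 1044 − 1(93.36) − 1(110.8) = 839.5
  E: 0 + 1(93.36) = 93.36
  C: 0 + 2(110.8) = 221.7
Total out = 1377 mol/min; y_C = 221.7 / 1377 = 0.161.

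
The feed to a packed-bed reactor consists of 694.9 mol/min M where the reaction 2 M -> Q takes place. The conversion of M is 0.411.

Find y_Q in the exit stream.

M reacted = 0.411 × 694.9 = 285.6 mol/min; ν_M = −2, so ξ = 285.6/2 = 142.8 mol/min.
Outlet amounts (n = n₀ + ν ξ):
  M: 694.9 − 2(142.8) = 409.3
  Q: 0 + 1(142.8) = 142.8
Total out = 552.1 mol/min; y_Q = 142.8 / 552.1 = 0.2587.

0.259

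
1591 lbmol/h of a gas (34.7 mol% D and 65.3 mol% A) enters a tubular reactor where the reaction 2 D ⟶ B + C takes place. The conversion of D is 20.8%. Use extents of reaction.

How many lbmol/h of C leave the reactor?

57.4 lbmol/h

D reacted = 0.208 × 552.1 = 114.8 lbmol/h; ν_D = −2, so ξ = 114.8/2 = 57.42 lbmol/h.
Outlet amounts (n = n₀ + ν ξ):
  D: 552.1 − 2(57.42) = 437.2
  B: 0 + 1(57.42) = 57.42
  C: 0 + 1(57.42) = 57.42
  A: 1039 (inert)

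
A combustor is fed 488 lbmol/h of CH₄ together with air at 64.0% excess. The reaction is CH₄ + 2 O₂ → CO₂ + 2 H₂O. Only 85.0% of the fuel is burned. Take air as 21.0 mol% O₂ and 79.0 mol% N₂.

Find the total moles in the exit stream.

Stoichiometric O₂ = 2 × 488 = 976 lbmol/h; O₂ fed = 976 × 1.640 = 1601 lbmol/h.
N₂ fed = 1601 × 79/21 = 6021 lbmol/h.
Fuel reacted = 0.85 × 488 → ξ = 414.8 lbmol/h.
Outlet (n = n₀ + ν ξ):
  CH₄: 488 − 1(414.8) = 73.2
  O₂: 1601 − 2(414.8) = 771
  N₂: 6021 (inert)
  CO₂: 0 + 1(414.8) = 414.8
  H₂O: 0 + 2(414.8) = 829.6
Total out = 73.2 + 771 + 6021 + 414.8 + 829.6 = 8110 lbmol/h.

8110 lbmol/h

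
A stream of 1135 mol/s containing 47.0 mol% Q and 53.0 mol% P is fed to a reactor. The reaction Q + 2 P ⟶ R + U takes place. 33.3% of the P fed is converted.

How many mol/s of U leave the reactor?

100 mol/s

P reacted = 0.333 × 601.5 = 200.3 mol/s; ν_P = −2, so ξ = 200.3/2 = 100.2 mol/s.
Outlet amounts (n = n₀ + ν ξ):
  Q: 533.5 − 1(100.2) = 433.3
  P: 601.5 − 2(100.2) = 401.2
  R: 0 + 1(100.2) = 100.2
  U: 0 + 1(100.2) = 100.2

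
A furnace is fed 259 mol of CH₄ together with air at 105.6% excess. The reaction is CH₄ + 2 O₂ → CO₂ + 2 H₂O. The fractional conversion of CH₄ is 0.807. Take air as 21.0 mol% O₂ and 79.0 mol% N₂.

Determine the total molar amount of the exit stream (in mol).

5330 mol

Stoichiometric O₂ = 2 × 259 = 518 mol; O₂ fed = 518 × 2.056 = 1065 mol.
N₂ fed = 1065 × 79/21 = 4006 mol.
Fuel reacted = 0.807 × 259 → ξ = 209 mol.
Outlet (n = n₀ + ν ξ):
  CH₄: 259 − 1(209) = 49.99
  O₂: 1065 − 2(209) = 647
  N₂: 4006 (inert)
  CO₂: 0 + 1(209) = 209
  H₂O: 0 + 2(209) = 418
Total out = 49.99 + 647 + 4006 + 209 + 418 = 5330 mol.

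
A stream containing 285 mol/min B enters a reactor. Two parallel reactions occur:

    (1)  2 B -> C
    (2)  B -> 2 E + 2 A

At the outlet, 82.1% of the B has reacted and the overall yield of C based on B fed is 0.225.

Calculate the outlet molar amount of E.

211 mol/min

Yield of C: 1ξ₁ / 285 = 0.225 → ξ₁ = 64.12 mol/min.
Conversion of B: 2ξ₁ + 1ξ₂ = 0.821 × 285 = 234 → ξ₂ = 105.7 mol/min.
Outlet amounts (n = n₀ + Σ ν·ξ):
  B: 285 − 2(64.12) − 1(105.7) = 51.02
  C: 0 + 1(64.12) = 64.12
  E: 0 + 2(105.7) = 211.5
  A: 0 + 2(105.7) = 211.5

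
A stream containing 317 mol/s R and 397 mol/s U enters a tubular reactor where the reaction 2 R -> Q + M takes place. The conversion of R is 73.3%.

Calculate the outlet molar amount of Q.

116 mol/s

R reacted = 0.733 × 317 = 232.4 mol/s; ν_R = −2, so ξ = 232.4/2 = 116.2 mol/s.
Outlet amounts (n = n₀ + ν ξ):
  R: 317 − 2(116.2) = 84.64
  Q: 0 + 1(116.2) = 116.2
  M: 0 + 1(116.2) = 116.2
  U: 397 (inert)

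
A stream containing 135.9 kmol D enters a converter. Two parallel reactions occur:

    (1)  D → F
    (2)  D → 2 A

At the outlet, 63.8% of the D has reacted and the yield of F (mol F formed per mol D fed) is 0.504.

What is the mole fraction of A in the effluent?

0.236

Yield of F: 1ξ₁ / 135.9 = 0.504 → ξ₁ = 68.49 kmol.
Conversion of D: 1ξ₁ + 1ξ₂ = 0.638 × 135.9 = 86.7 → ξ₂ = 18.21 kmol.
Outlet amounts (n = n₀ + Σ ν·ξ):
  D: 135.9 − 1(68.49) − 1(18.21) = 49.2
  F: 0 + 1(68.49) = 68.49
  A: 0 + 2(18.21) = 36.42
Total out = 154.1 kmol; y_A = 36.42 / 154.1 = 0.2363.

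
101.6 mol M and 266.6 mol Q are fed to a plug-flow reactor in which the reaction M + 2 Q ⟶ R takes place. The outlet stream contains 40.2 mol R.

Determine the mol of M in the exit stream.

61.4 mol

For R: n = n₀ + 1ξ → 40.2 = 0 + 1ξ, giving ξ = 40.2 mol.
Outlet amounts (n = n₀ + ν ξ):
  M: 101.6 − 1(40.2) = 61.4
  Q: 266.6 − 2(40.2) = 186.2
  R: 0 + 1(40.2) = 40.2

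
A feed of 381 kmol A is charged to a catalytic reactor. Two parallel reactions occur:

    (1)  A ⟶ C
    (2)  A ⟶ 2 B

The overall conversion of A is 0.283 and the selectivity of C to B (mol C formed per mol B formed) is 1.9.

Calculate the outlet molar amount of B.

44.9 kmol

Conversion of A: A consumed = 0.283 × 381 = 107.8 kmol = 1ξ₁ + 1ξ₂.
Selectivity: 1ξ₁ / (2ξ₂) = 1.9 → ξ₁ = 3.8 ξ₂.
Substitute: (1·3.8 + 1) ξ₂ = 107.8 → ξ₂ = 22.46 kmol, ξ₁ = 85.36 kmol.
Outlet amounts (n = n₀ + Σ ν·ξ):
  A: 381 − 1(85.36) − 1(22.46) = 273.2
  C: 0 + 1(85.36) = 85.36
  B: 0 + 2(22.46) = 44.93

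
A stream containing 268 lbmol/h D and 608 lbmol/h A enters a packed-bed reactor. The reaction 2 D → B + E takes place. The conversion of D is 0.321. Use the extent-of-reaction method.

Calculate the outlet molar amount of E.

D reacted = 0.321 × 268 = 86.03 lbmol/h; ν_D = −2, so ξ = 86.03/2 = 43.01 lbmol/h.
Outlet amounts (n = n₀ + ν ξ):
  D: 268 − 2(43.01) = 182
  B: 0 + 1(43.01) = 43.01
  E: 0 + 1(43.01) = 43.01
  A: 608 (inert)

43 lbmol/h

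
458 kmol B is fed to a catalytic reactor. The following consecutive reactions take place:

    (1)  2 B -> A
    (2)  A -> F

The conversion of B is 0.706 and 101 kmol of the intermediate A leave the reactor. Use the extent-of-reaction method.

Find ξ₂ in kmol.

ξ₂ = 60.7 kmol

Conversion of B: B consumed = 2ξ₁ = 0.706 × 458 → ξ₁ = 161.7 kmol.
A balance: n_A = 0 + 1ξ₁ − 1ξ₂ = 101 → ξ₂ = (1·161.7 − 101)/1 = 60.67 kmol.
Outlet amounts (n = n₀ + Σ ν·ξ):
  B: 458 − 2(161.7) = 134.7
  A: 0 + 1(161.7) − 1(60.67) = 101
  F: 0 + 1(60.67) = 60.67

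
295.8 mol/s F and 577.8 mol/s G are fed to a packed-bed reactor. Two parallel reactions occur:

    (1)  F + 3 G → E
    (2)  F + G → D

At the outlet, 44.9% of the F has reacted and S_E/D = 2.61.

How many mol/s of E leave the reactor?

96 mol/s

Conversion of F: F consumed = 0.449 × 295.8 = 132.8 mol/s = 1ξ₁ + 1ξ₂.
Selectivity: 1ξ₁ / (1ξ₂) = 2.61 → ξ₁ = 2.61 ξ₂.
Substitute: (1·2.61 + 1) ξ₂ = 132.8 → ξ₂ = 36.79 mol/s, ξ₁ = 96.02 mol/s.
Outlet amounts (n = n₀ + Σ ν·ξ):
  F: 295.8 − 1(96.02) − 1(36.79) = 163
  G: 577.8 − 3(96.02) − 1(36.79) = 252.9
  E: 0 + 1(96.02) = 96.02
  D: 0 + 1(36.79) = 36.79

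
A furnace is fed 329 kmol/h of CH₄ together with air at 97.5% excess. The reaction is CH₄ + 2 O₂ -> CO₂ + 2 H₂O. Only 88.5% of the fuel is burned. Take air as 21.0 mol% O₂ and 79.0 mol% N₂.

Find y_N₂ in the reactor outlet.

Stoichiometric O₂ = 2 × 329 = 658 kmol/h; O₂ fed = 658 × 1.975 = 1300 kmol/h.
N₂ fed = 1300 × 79/21 = 4889 kmol/h.
Fuel reacted = 0.885 × 329 → ξ = 291.2 kmol/h.
Outlet (n = n₀ + ν ξ):
  CH₄: 329 − 1(291.2) = 37.83
  O₂: 1300 − 2(291.2) = 717.2
  N₂: 4889 (inert)
  CO₂: 0 + 1(291.2) = 291.2
  H₂O: 0 + 2(291.2) = 582.3
Total out = 6517 kmol/h; y_N₂ = 4889 / 6517 = 0.7501.

0.75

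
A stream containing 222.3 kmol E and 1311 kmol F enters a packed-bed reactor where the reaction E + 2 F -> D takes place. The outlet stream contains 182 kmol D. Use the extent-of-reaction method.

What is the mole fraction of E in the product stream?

0.0345

For D: n = n₀ + 1ξ → 182 = 0 + 1ξ, giving ξ = 182 kmol.
Outlet amounts (n = n₀ + ν ξ):
  E: 222.3 − 1(182) = 40.3
  F: 1311 − 2(182) = 947
  D: 0 + 1(182) = 182
Total out = 1169 kmol; y_E = 40.3 / 1169 = 0.03447.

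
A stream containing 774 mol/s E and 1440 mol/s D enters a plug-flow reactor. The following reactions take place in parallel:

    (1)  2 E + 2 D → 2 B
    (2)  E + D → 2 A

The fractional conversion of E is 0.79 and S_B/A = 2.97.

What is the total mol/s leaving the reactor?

1690 mol/s

Conversion of E: E consumed = 0.79 × 774 = 611.5 mol/s = 2ξ₁ + 1ξ₂.
Selectivity: 2ξ₁ / (2ξ₂) = 2.97 → ξ₁ = 2.97 ξ₂.
Substitute: (2·2.97 + 1) ξ₂ = 611.5 → ξ₂ = 88.11 mol/s, ξ₁ = 261.7 mol/s.
Outlet amounts (n = n₀ + Σ ν·ξ):
  E: 774 − 2(261.7) − 1(88.11) = 162.5
  D: 1440 − 2(261.7) − 1(88.11) = 828.5
  B: 0 + 2(261.7) = 523.4
  A: 0 + 2(88.11) = 176.2
Total out = 162.5 + 828.5 + 523.4 + 176.2 = 1691 mol/s.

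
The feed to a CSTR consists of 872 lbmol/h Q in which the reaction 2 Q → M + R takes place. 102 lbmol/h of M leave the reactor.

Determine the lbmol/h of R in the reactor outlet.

For M: n = n₀ + 1ξ → 102 = 0 + 1ξ, giving ξ = 102 lbmol/h.
Outlet amounts (n = n₀ + ν ξ):
  Q: 872 − 2(102) = 668
  M: 0 + 1(102) = 102
  R: 0 + 1(102) = 102

102 lbmol/h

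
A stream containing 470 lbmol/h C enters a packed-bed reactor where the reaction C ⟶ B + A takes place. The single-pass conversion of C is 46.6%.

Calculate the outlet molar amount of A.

219 lbmol/h

C reacted = 0.466 × 470 = 219 lbmol/h; ν_C = −1, so ξ = 219/1 = 219 lbmol/h.
Outlet amounts (n = n₀ + ν ξ):
  C: 470 − 1(219) = 251
  B: 0 + 1(219) = 219
  A: 0 + 1(219) = 219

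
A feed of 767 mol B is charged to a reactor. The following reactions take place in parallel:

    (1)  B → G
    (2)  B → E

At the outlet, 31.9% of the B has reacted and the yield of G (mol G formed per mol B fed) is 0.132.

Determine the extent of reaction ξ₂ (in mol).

Yield of G: 1ξ₁ / 767 = 0.132 → ξ₁ = 101.2 mol.
Conversion of B: 1ξ₁ + 1ξ₂ = 0.319 × 767 = 244.7 → ξ₂ = 143.4 mol.
Outlet amounts (n = n₀ + Σ ν·ξ):
  B: 767 − 1(101.2) − 1(143.4) = 522.3
  G: 0 + 1(101.2) = 101.2
  E: 0 + 1(143.4) = 143.4

ξ₂ = 143 mol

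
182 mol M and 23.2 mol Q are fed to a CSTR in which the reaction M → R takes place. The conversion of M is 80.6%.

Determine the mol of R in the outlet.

147 mol

M reacted = 0.806 × 182 = 146.7 mol; ν_M = −1, so ξ = 146.7/1 = 146.7 mol.
Outlet amounts (n = n₀ + ν ξ):
  M: 182 − 1(146.7) = 35.31
  R: 0 + 1(146.7) = 146.7
  Q: 23.2 (inert)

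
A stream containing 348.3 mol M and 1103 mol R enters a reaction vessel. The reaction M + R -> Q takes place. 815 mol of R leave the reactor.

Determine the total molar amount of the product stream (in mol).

1160 mol

For R: n = n₀ − 1ξ → 815 = 1103 − 1ξ, giving ξ = 288 mol.
Outlet amounts (n = n₀ + ν ξ):
  M: 348.3 − 1(288) = 60.3
  R: 1103 − 1(288) = 815
  Q: 0 + 1(288) = 288
Total out = 60.3 + 815 + 288 = 1163 mol.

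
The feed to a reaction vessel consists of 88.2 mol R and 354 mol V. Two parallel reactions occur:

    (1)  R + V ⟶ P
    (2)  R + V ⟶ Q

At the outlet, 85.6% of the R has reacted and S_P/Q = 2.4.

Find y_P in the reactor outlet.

0.145

Conversion of R: R consumed = 0.856 × 88.2 = 75.5 mol = 1ξ₁ + 1ξ₂.
Selectivity: 1ξ₁ / (1ξ₂) = 2.4 → ξ₁ = 2.4 ξ₂.
Substitute: (1·2.4 + 1) ξ₂ = 75.5 → ξ₂ = 22.21 mol, ξ₁ = 53.29 mol.
Outlet amounts (n = n₀ + Σ ν·ξ):
  R: 88.2 − 1(53.29) − 1(22.21) = 12.7
  V: 354 − 1(53.29) − 1(22.21) = 278.5
  P: 0 + 1(53.29) = 53.29
  Q: 0 + 1(22.21) = 22.21
Total out = 366.7 mol; y_P = 53.29 / 366.7 = 0.1453.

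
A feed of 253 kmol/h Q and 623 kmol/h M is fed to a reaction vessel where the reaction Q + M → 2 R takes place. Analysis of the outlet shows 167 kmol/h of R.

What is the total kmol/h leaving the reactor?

For R: n = n₀ + 2ξ → 167 = 0 + 2ξ, giving ξ = 83.5 kmol/h.
Outlet amounts (n = n₀ + ν ξ):
  Q: 253 − 1(83.5) = 169.5
  M: 623 − 1(83.5) = 539.5
  R: 0 + 2(83.5) = 167
Total out = 169.5 + 539.5 + 167 = 876 kmol/h.

876 kmol/h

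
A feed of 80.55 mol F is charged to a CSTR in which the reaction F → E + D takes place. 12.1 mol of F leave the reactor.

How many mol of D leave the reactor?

For F: n = n₀ − 1ξ → 12.1 = 80.55 − 1ξ, giving ξ = 68.45 mol.
Outlet amounts (n = n₀ + ν ξ):
  F: 80.55 − 1(68.45) = 12.1
  E: 0 + 1(68.45) = 68.45
  D: 0 + 1(68.45) = 68.45

68.5 mol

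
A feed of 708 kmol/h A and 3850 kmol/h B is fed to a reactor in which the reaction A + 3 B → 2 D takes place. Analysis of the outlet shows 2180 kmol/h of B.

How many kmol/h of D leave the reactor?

1110 kmol/h

For B: n = n₀ − 3ξ → 2180 = 3850 − 3ξ, giving ξ = 556.7 kmol/h.
Outlet amounts (n = n₀ + ν ξ):
  A: 708 − 1(556.7) = 151.3
  B: 3850 − 3(556.7) = 2180
  D: 0 + 2(556.7) = 1113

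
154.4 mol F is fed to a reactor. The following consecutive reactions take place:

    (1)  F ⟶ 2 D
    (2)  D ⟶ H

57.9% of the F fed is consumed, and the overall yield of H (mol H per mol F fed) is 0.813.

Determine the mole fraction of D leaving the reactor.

0.218

Conversion of F: F consumed = 1ξ₁ = 0.579 × 154.4 → ξ₁ = 89.4 mol.
Yield of H: 1ξ₂ / 154.4 = 0.813 → ξ₂ = 125.5 mol.
Outlet amounts (n = n₀ + Σ ν·ξ):
  F: 154.4 − 1(89.4) = 65
  D: 0 + 2(89.4) − 1(125.5) = 53.27
  H: 0 + 1(125.5) = 125.5
Total out = 243.8 mol; y_D = 53.27 / 243.8 = 0.2185.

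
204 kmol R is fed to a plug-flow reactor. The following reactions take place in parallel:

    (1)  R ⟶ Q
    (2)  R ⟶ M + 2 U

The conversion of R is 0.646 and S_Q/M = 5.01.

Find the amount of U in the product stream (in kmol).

Conversion of R: R consumed = 0.646 × 204 = 131.8 kmol = 1ξ₁ + 1ξ₂.
Selectivity: 1ξ₁ / (1ξ₂) = 5.01 → ξ₁ = 5.01 ξ₂.
Substitute: (1·5.01 + 1) ξ₂ = 131.8 → ξ₂ = 21.93 kmol, ξ₁ = 109.9 kmol.
Outlet amounts (n = n₀ + Σ ν·ξ):
  R: 204 − 1(109.9) − 1(21.93) = 72.22
  Q: 0 + 1(109.9) = 109.9
  M: 0 + 1(21.93) = 21.93
  U: 0 + 2(21.93) = 43.85

43.9 kmol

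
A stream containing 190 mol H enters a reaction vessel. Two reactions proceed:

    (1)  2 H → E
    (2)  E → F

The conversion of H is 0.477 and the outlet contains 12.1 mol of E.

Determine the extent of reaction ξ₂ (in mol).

Conversion of H: H consumed = 2ξ₁ = 0.477 × 190 → ξ₁ = 45.31 mol.
E balance: n_E = 0 + 1ξ₁ − 1ξ₂ = 12.1 → ξ₂ = (1·45.31 − 12.1)/1 = 33.21 mol.
Outlet amounts (n = n₀ + Σ ν·ξ):
  H: 190 − 2(45.31) = 99.37
  E: 0 + 1(45.31) − 1(33.21) = 12.1
  F: 0 + 1(33.21) = 33.21

ξ₂ = 33.2 mol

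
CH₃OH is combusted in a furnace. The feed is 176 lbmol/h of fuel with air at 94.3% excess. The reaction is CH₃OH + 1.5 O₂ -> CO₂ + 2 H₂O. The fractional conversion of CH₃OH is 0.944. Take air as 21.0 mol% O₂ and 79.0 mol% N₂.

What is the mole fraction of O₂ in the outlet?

0.0976

Stoichiometric O₂ = 1.5 × 176 = 264 lbmol/h; O₂ fed = 264 × 1.943 = 513 lbmol/h.
N₂ fed = 513 × 79/21 = 1930 lbmol/h.
Fuel reacted = 0.944 × 176 → ξ = 166.1 lbmol/h.
Outlet (n = n₀ + ν ξ):
  CH₃OH: 176 − 1(166.1) = 9.856
  O₂: 513 − 1.5(166.1) = 263.7
  N₂: 1930 (inert)
  CO₂: 0 + 1(166.1) = 166.1
  H₂O: 0 + 2(166.1) = 332.3
Total out = 2702 lbmol/h; y_O₂ = 263.7 / 2702 = 0.09762.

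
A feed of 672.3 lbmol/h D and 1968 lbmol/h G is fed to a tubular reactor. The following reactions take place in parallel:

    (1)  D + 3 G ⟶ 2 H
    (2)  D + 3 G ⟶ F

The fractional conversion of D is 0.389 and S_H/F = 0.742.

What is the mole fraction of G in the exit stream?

0.614

Conversion of D: D consumed = 0.389 × 672.3 = 261.5 lbmol/h = 1ξ₁ + 1ξ₂.
Selectivity: 2ξ₁ / (1ξ₂) = 0.742 → ξ₁ = 0.371 ξ₂.
Substitute: (1·0.371 + 1) ξ₂ = 261.5 → ξ₂ = 190.8 lbmol/h, ξ₁ = 70.77 lbmol/h.
Outlet amounts (n = n₀ + Σ ν·ξ):
  D: 672.3 − 1(70.77) − 1(190.8) = 410.8
  G: 1968 − 3(70.77) − 3(190.8) = 1183
  H: 0 + 2(70.77) = 141.5
  F: 0 + 1(190.8) = 190.8
Total out = 1926 lbmol/h; y_G = 1183 / 1926 = 0.6143.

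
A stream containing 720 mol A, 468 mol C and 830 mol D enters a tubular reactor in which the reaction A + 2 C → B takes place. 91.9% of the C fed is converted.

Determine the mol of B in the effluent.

215 mol

C reacted = 0.919 × 468 = 430.1 mol; ν_C = −2, so ξ = 430.1/2 = 215 mol.
Outlet amounts (n = n₀ + ν ξ):
  A: 720 − 1(215) = 505
  C: 468 − 2(215) = 37.91
  B: 0 + 1(215) = 215
  D: 830 (inert)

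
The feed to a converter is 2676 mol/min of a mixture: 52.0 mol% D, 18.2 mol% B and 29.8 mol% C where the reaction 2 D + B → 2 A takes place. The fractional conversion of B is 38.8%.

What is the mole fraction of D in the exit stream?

0.408

B reacted = 0.388 × 487 = 189 mol/min; ν_B = −1, so ξ = 189/1 = 189 mol/min.
Outlet amounts (n = n₀ + ν ξ):
  D: 1392 − 2(189) = 1014
  B: 487 − 1(189) = 298.1
  A: 0 + 2(189) = 377.9
  C: 797.4 (inert)
Total out = 2487 mol/min; y_D = 1014 / 2487 = 0.4075.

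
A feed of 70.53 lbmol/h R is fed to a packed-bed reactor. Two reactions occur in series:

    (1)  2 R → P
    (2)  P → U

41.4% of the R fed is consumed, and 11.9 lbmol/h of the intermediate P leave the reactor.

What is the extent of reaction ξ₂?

Conversion of R: R consumed = 2ξ₁ = 0.414 × 70.53 → ξ₁ = 14.6 lbmol/h.
P balance: n_P = 0 + 1ξ₁ − 1ξ₂ = 11.9 → ξ₂ = (1·14.6 − 11.9)/1 = 2.7 lbmol/h.
Outlet amounts (n = n₀ + Σ ν·ξ):
  R: 70.53 − 2(14.6) = 41.33
  P: 0 + 1(14.6) − 1(2.7) = 11.9
  U: 0 + 1(2.7) = 2.7

ξ₂ = 2.7 lbmol/h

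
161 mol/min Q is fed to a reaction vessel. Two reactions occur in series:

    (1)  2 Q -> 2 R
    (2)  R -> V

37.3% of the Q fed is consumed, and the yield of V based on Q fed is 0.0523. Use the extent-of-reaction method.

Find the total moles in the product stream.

Conversion of Q: Q consumed = 2ξ₁ = 0.373 × 161 → ξ₁ = 30.03 mol/min.
Yield of V: 1ξ₂ / 161 = 0.0523 → ξ₂ = 8.42 mol/min.
Outlet amounts (n = n₀ + Σ ν·ξ):
  Q: 161 − 2(30.03) = 100.9
  R: 0 + 2(30.03) − 1(8.42) = 51.63
  V: 0 + 1(8.42) = 8.42
Total out = 100.9 + 51.63 + 8.42 = 161 mol/min.

161 mol/min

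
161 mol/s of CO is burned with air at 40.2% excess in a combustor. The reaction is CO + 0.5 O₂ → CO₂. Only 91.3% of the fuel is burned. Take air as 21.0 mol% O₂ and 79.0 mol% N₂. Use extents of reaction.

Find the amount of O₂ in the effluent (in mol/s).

Stoichiometric O₂ = 0.5 × 161 = 80.5 mol/s; O₂ fed = 80.5 × 1.402 = 112.9 mol/s.
N₂ fed = 112.9 × 79/21 = 424.6 mol/s.
Fuel reacted = 0.913 × 161 → ξ = 147 mol/s.
Outlet (n = n₀ + ν ξ):
  CO: 161 − 1(147) = 14.01
  O₂: 112.9 − 0.5(147) = 39.36
  N₂: 424.6 (inert)
  CO₂: 0 + 1(147) = 147

39.4 mol/s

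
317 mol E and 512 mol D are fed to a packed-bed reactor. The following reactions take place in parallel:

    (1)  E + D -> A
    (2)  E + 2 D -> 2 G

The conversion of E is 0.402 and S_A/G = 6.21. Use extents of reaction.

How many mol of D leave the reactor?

Conversion of E: E consumed = 0.402 × 317 = 127.4 mol = 1ξ₁ + 1ξ₂.
Selectivity: 1ξ₁ / (2ξ₂) = 6.21 → ξ₁ = 12.42 ξ₂.
Substitute: (1·12.42 + 1) ξ₂ = 127.4 → ξ₂ = 9.496 mol, ξ₁ = 117.9 mol.
Outlet amounts (n = n₀ + Σ ν·ξ):
  E: 317 − 1(117.9) − 1(9.496) = 189.6
  D: 512 − 1(117.9) − 2(9.496) = 375.1
  A: 0 + 1(117.9) = 117.9
  G: 0 + 2(9.496) = 18.99

375 mol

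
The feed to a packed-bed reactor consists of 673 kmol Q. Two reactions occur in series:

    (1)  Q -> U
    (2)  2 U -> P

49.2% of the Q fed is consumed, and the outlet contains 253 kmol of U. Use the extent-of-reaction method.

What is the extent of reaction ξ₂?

ξ₂ = 39.1 kmol

Conversion of Q: Q consumed = 1ξ₁ = 0.492 × 673 → ξ₁ = 331.1 kmol.
U balance: n_U = 0 + 1ξ₁ − 2ξ₂ = 253 → ξ₂ = (1·331.1 − 253)/2 = 39.06 kmol.
Outlet amounts (n = n₀ + Σ ν·ξ):
  Q: 673 − 1(331.1) = 341.9
  U: 0 + 1(331.1) − 2(39.06) = 253
  P: 0 + 1(39.06) = 39.06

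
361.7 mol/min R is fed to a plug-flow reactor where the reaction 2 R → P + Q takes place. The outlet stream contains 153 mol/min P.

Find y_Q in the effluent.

For P: n = n₀ + 1ξ → 153 = 0 + 1ξ, giving ξ = 153 mol/min.
Outlet amounts (n = n₀ + ν ξ):
  R: 361.7 − 2(153) = 55.7
  P: 0 + 1(153) = 153
  Q: 0 + 1(153) = 153
Total out = 361.7 mol/min; y_Q = 153 / 361.7 = 0.423.

0.423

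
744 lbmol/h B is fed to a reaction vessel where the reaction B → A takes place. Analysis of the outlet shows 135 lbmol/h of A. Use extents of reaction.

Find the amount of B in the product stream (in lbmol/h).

For A: n = n₀ + 1ξ → 135 = 0 + 1ξ, giving ξ = 135 lbmol/h.
Outlet amounts (n = n₀ + ν ξ):
  B: 744 − 1(135) = 609
  A: 0 + 1(135) = 135

609 lbmol/h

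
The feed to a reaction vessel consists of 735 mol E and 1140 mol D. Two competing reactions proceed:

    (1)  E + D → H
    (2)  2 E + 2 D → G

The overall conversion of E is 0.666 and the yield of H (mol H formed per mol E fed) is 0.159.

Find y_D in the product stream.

Yield of H: 1ξ₁ / 735 = 0.159 → ξ₁ = 116.9 mol.
Conversion of E: 1ξ₁ + 2ξ₂ = 0.666 × 735 = 489.5 → ξ₂ = 186.3 mol.
Outlet amounts (n = n₀ + Σ ν·ξ):
  E: 735 − 1(116.9) − 2(186.3) = 245.5
  D: 1140 − 1(116.9) − 2(186.3) = 650.5
  H: 0 + 1(116.9) = 116.9
  G: 0 + 1(186.3) = 186.3
Total out = 1199 mol; y_D = 650.5 / 1199 = 0.5425.

0.542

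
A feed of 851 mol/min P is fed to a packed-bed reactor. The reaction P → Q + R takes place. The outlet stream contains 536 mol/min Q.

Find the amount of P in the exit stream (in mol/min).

For Q: n = n₀ + 1ξ → 536 = 0 + 1ξ, giving ξ = 536 mol/min.
Outlet amounts (n = n₀ + ν ξ):
  P: 851 − 1(536) = 315
  Q: 0 + 1(536) = 536
  R: 0 + 1(536) = 536

315 mol/min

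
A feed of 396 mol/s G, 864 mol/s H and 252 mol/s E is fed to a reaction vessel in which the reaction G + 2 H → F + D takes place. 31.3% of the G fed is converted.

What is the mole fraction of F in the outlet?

0.0893

G reacted = 0.313 × 396 = 123.9 mol/s; ν_G = −1, so ξ = 123.9/1 = 123.9 mol/s.
Outlet amounts (n = n₀ + ν ξ):
  G: 396 − 1(123.9) = 272.1
  H: 864 − 2(123.9) = 616.1
  F: 0 + 1(123.9) = 123.9
  D: 0 + 1(123.9) = 123.9
  E: 252 (inert)
Total out = 1388 mol/s; y_F = 123.9 / 1388 = 0.0893.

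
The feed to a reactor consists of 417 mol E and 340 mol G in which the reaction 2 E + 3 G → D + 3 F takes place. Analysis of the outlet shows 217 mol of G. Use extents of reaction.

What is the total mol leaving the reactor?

716 mol

For G: n = n₀ − 3ξ → 217 = 340 − 3ξ, giving ξ = 41 mol.
Outlet amounts (n = n₀ + ν ξ):
  E: 417 − 2(41) = 335
  G: 340 − 3(41) = 217
  D: 0 + 1(41) = 41
  F: 0 + 3(41) = 123
Total out = 335 + 217 + 41 + 123 = 716 mol.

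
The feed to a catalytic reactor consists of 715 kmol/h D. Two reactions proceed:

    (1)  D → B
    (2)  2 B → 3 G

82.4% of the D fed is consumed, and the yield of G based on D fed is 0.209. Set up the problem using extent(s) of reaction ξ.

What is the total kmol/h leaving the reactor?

765 kmol/h

Conversion of D: D consumed = 1ξ₁ = 0.824 × 715 → ξ₁ = 589.2 kmol/h.
Yield of G: 3ξ₂ / 715 = 0.209 → ξ₂ = 49.81 kmol/h.
Outlet amounts (n = n₀ + Σ ν·ξ):
  D: 715 − 1(589.2) = 125.8
  B: 0 + 1(589.2) − 2(49.81) = 489.5
  G: 0 + 3(49.81) = 149.4
Total out = 125.8 + 489.5 + 149.4 = 764.8 kmol/h.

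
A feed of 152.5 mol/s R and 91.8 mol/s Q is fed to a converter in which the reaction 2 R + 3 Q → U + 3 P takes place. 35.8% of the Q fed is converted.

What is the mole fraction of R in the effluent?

0.56

Q reacted = 0.358 × 91.8 = 32.86 mol/s; ν_Q = −3, so ξ = 32.86/3 = 10.95 mol/s.
Outlet amounts (n = n₀ + ν ξ):
  R: 152.5 − 2(10.95) = 130.6
  Q: 91.8 − 3(10.95) = 58.94
  U: 0 + 1(10.95) = 10.95
  P: 0 + 3(10.95) = 32.86
Total out = 233.3 mol/s; y_R = 130.6 / 233.3 = 0.5596.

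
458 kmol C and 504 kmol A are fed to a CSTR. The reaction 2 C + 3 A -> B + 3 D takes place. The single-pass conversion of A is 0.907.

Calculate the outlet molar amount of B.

152 kmol

A reacted = 0.907 × 504 = 457.1 kmol; ν_A = −3, so ξ = 457.1/3 = 152.4 kmol.
Outlet amounts (n = n₀ + ν ξ):
  C: 458 − 2(152.4) = 153.2
  A: 504 − 3(152.4) = 46.87
  B: 0 + 1(152.4) = 152.4
  D: 0 + 3(152.4) = 457.1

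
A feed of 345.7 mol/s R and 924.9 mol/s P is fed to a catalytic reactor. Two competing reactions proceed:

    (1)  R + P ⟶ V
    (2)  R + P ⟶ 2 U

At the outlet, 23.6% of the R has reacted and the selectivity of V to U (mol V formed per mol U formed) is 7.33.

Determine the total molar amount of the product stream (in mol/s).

1190 mol/s

Conversion of R: R consumed = 0.236 × 345.7 = 81.59 mol/s = 1ξ₁ + 1ξ₂.
Selectivity: 1ξ₁ / (2ξ₂) = 7.33 → ξ₁ = 14.66 ξ₂.
Substitute: (1·14.66 + 1) ξ₂ = 81.59 → ξ₂ = 5.21 mol/s, ξ₁ = 76.38 mol/s.
Outlet amounts (n = n₀ + Σ ν·ξ):
  R: 345.7 − 1(76.38) − 1(5.21) = 264.1
  P: 924.9 − 1(76.38) − 1(5.21) = 843.3
  V: 0 + 1(76.38) = 76.38
  U: 0 + 2(5.21) = 10.42
Total out = 264.1 + 843.3 + 76.38 + 10.42 = 1194 mol/s.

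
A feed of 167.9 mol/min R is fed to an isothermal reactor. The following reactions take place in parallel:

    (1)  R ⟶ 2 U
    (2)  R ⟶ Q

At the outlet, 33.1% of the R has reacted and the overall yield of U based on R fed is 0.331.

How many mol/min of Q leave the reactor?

27.8 mol/min

Yield of U: 2ξ₁ / 167.9 = 0.331 → ξ₁ = 27.79 mol/min.
Conversion of R: 1ξ₁ + 1ξ₂ = 0.331 × 167.9 = 55.57 → ξ₂ = 27.79 mol/min.
Outlet amounts (n = n₀ + Σ ν·ξ):
  R: 167.9 − 1(27.79) − 1(27.79) = 112.3
  U: 0 + 2(27.79) = 55.57
  Q: 0 + 1(27.79) = 27.79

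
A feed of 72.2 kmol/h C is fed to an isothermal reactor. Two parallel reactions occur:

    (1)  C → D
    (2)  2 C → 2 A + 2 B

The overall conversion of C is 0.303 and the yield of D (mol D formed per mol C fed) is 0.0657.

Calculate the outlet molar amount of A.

17.1 kmol/h

Yield of D: 1ξ₁ / 72.2 = 0.0657 → ξ₁ = 4.744 kmol/h.
Conversion of C: 1ξ₁ + 2ξ₂ = 0.303 × 72.2 = 21.88 → ξ₂ = 8.567 kmol/h.
Outlet amounts (n = n₀ + Σ ν·ξ):
  C: 72.2 − 1(4.744) − 2(8.567) = 50.32
  D: 0 + 1(4.744) = 4.744
  A: 0 + 2(8.567) = 17.13
  B: 0 + 2(8.567) = 17.13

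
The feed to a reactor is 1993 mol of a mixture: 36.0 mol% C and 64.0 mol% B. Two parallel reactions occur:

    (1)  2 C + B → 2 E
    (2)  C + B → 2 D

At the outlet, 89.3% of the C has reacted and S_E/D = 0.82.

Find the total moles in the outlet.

1790 mol

Conversion of C: C consumed = 0.893 × 717.5 = 640.7 mol = 2ξ₁ + 1ξ₂.
Selectivity: 2ξ₁ / (2ξ₂) = 0.82 → ξ₁ = 0.82 ξ₂.
Substitute: (2·0.82 + 1) ξ₂ = 640.7 → ξ₂ = 242.7 mol, ξ₁ = 199 mol.
Outlet amounts (n = n₀ + Σ ν·ξ):
  C: 717.5 − 2(199) − 1(242.7) = 76.77
  B: 1276 − 1(199) − 1(242.7) = 833.8
  E: 0 + 2(199) = 398
  D: 0 + 2(242.7) = 485.4
Total out = 76.77 + 833.8 + 398 + 485.4 = 1794 mol.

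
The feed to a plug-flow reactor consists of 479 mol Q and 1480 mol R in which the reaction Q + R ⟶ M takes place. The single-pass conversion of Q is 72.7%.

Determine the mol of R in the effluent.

Q reacted = 0.727 × 479 = 348.2 mol; ν_Q = −1, so ξ = 348.2/1 = 348.2 mol.
Outlet amounts (n = n₀ + ν ξ):
  Q: 479 − 1(348.2) = 130.8
  R: 1480 − 1(348.2) = 1132
  M: 0 + 1(348.2) = 348.2

1130 mol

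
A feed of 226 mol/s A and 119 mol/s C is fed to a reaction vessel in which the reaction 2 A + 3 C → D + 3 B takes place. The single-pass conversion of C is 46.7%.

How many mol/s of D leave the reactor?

C reacted = 0.467 × 119 = 55.57 mol/s; ν_C = −3, so ξ = 55.57/3 = 18.52 mol/s.
Outlet amounts (n = n₀ + ν ξ):
  A: 226 − 2(18.52) = 189
  C: 119 − 3(18.52) = 63.43
  D: 0 + 1(18.52) = 18.52
  B: 0 + 3(18.52) = 55.57

18.5 mol/s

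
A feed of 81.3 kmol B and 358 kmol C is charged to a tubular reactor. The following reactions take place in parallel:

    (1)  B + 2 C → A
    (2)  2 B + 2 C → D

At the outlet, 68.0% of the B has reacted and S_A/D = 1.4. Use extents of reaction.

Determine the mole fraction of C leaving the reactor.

Conversion of B: B consumed = 0.68 × 81.3 = 55.28 kmol = 1ξ₁ + 2ξ₂.
Selectivity: 1ξ₁ / (1ξ₂) = 1.4 → ξ₁ = 1.4 ξ₂.
Substitute: (1·1.4 + 2) ξ₂ = 55.28 → ξ₂ = 16.26 kmol, ξ₁ = 22.76 kmol.
Outlet amounts (n = n₀ + Σ ν·ξ):
  B: 81.3 − 1(22.76) − 2(16.26) = 26.02
  C: 358 − 2(22.76) − 2(16.26) = 280
  A: 0 + 1(22.76) = 22.76
  D: 0 + 1(16.26) = 16.26
Total out = 345 kmol; y_C = 280 / 345 = 0.8115.

0.811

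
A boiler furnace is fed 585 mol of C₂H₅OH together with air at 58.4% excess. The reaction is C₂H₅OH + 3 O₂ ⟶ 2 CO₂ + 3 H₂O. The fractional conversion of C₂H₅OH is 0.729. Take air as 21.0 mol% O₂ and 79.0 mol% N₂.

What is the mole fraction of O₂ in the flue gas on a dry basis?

Stoichiometric O₂ = 3 × 585 = 1755 mol; O₂ fed = 1755 × 1.584 = 2780 mol.
N₂ fed = 2780 × 79/21 = 10460 mol.
Fuel reacted = 0.729 × 585 → ξ = 426.5 mol.
Outlet (n = n₀ + ν ξ):
  C₂H₅OH: 585 − 1(426.5) = 158.5
  O₂: 2780 − 3(426.5) = 1501
  N₂: 10460 (inert)
  CO₂: 0 + 2(426.5) = 852.9
  H₂O: 0 + 3(426.5) = 1279
Dry total = 12970 mol; y_O₂ (dry) = 1501 / 12970 = 0.1157.

0.116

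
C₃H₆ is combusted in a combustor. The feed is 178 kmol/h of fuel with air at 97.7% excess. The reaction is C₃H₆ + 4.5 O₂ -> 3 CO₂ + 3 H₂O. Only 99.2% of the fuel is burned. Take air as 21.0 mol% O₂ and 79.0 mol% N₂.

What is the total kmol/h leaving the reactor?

Stoichiometric O₂ = 4.5 × 178 = 801 kmol/h; O₂ fed = 801 × 1.977 = 1584 kmol/h.
N₂ fed = 1584 × 79/21 = 5957 kmol/h.
Fuel reacted = 0.992 × 178 → ξ = 176.6 kmol/h.
Outlet (n = n₀ + ν ξ):
  C₃H₆: 178 − 1(176.6) = 1.424
  O₂: 1584 − 4.5(176.6) = 789
  N₂: 5957 (inert)
  CO₂: 0 + 3(176.6) = 529.7
  H₂O: 0 + 3(176.6) = 529.7
Total out = 1.424 + 789 + 5957 + 529.7 + 529.7 = 7807 kmol/h.

7810 kmol/h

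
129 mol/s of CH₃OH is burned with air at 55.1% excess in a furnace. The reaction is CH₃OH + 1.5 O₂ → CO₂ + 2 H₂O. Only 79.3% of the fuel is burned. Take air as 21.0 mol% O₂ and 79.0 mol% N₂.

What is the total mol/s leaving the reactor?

Stoichiometric O₂ = 1.5 × 129 = 193.5 mol/s; O₂ fed = 193.5 × 1.551 = 300.1 mol/s.
N₂ fed = 300.1 × 79/21 = 1129 mol/s.
Fuel reacted = 0.793 × 129 → ξ = 102.3 mol/s.
Outlet (n = n₀ + ν ξ):
  CH₃OH: 129 − 1(102.3) = 26.7
  O₂: 300.1 − 1.5(102.3) = 146.7
  N₂: 1129 (inert)
  CO₂: 0 + 1(102.3) = 102.3
  H₂O: 0 + 2(102.3) = 204.6
Total out = 26.7 + 146.7 + 1129 + 102.3 + 204.6 = 1609 mol/s.

1610 mol/s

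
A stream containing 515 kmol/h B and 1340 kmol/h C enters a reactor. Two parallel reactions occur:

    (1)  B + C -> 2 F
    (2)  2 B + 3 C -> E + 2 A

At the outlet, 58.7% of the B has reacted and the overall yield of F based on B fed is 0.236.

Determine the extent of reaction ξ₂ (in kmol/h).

Yield of F: 2ξ₁ / 515 = 0.236 → ξ₁ = 60.77 kmol/h.
Conversion of B: 1ξ₁ + 2ξ₂ = 0.587 × 515 = 302.3 → ξ₂ = 120.8 kmol/h.
Outlet amounts (n = n₀ + Σ ν·ξ):
  B: 515 − 1(60.77) − 2(120.8) = 212.7
  C: 1340 − 1(60.77) − 3(120.8) = 916.9
  F: 0 + 2(60.77) = 121.5
  E: 0 + 1(120.8) = 120.8
  A: 0 + 2(120.8) = 241.5

ξ₂ = 121 kmol/h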